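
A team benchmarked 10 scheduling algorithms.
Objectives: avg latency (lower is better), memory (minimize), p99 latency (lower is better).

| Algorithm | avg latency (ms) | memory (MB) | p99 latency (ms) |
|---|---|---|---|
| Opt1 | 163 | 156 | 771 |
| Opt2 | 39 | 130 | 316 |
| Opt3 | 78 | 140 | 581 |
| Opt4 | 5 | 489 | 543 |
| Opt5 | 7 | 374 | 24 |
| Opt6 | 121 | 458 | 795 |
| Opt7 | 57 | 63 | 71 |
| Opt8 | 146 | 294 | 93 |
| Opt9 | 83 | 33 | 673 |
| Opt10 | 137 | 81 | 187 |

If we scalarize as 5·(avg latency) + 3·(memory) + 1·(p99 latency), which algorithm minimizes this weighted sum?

Opt1: 5·163 + 3·156 + 1·771 = 2054
Opt2: 5·39 + 3·130 + 1·316 = 901
Opt3: 5·78 + 3·140 + 1·581 = 1391
Opt4: 5·5 + 3·489 + 1·543 = 2035
Opt5: 5·7 + 3·374 + 1·24 = 1181
Opt6: 5·121 + 3·458 + 1·795 = 2774
Opt7: 5·57 + 3·63 + 1·71 = 545
Opt8: 5·146 + 3·294 + 1·93 = 1705
Opt9: 5·83 + 3·33 + 1·673 = 1187
Opt10: 5·137 + 3·81 + 1·187 = 1115
Lowest: Opt7 at 545.

Opt7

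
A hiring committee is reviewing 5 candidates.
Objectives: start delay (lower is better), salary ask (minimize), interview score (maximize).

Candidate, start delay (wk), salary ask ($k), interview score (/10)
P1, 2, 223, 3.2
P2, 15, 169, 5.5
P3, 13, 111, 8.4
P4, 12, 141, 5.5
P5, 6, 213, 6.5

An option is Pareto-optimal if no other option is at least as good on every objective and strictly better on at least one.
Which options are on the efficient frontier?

P1: not dominated (best start delay).
P2: dominated by P3 (start delay 13≤15, salary ask 111≤169, interview score 8.4≥5.5).
P3: not dominated (best salary ask).
P4: not dominated.
P5: not dominated.

P1, P3, P4, P5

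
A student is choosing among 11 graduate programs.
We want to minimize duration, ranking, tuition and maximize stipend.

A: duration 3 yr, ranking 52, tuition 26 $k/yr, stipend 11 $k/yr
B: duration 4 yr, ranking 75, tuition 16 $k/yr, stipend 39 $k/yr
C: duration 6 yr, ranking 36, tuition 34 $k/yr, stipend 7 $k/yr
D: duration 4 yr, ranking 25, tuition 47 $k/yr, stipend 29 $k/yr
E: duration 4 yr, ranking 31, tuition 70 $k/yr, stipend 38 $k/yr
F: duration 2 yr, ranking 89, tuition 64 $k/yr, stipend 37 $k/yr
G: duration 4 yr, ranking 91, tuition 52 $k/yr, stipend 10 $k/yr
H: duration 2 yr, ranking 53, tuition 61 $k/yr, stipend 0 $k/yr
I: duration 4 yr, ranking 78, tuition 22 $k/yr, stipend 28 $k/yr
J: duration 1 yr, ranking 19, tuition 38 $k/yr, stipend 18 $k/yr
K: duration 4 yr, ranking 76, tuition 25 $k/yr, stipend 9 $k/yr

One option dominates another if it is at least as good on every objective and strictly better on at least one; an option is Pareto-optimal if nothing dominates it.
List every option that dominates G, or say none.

A, B, D, I, J

A: duration 3≤4, ranking 52≤91, tuition 26≤52, stipend 11≥10 — dominates G.
B: duration 4≤4, ranking 75≤91, tuition 16≤52, stipend 39≥10 — dominates G.
D: duration 4≤4, ranking 25≤91, tuition 47≤52, stipend 29≥10 — dominates G.
I: duration 4≤4, ranking 78≤91, tuition 22≤52, stipend 28≥10 — dominates G.
J: duration 1≤4, ranking 19≤91, tuition 38≤52, stipend 18≥10 — dominates G.
Others (C, E, F, H, K) are each worse than G on at least one objective.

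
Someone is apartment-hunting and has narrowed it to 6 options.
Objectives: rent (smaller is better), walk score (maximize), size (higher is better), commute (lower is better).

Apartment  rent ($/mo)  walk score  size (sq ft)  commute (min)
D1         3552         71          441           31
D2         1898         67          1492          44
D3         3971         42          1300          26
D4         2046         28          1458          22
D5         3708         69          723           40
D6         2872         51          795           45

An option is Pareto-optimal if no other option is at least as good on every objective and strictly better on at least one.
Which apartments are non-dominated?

D1: not dominated (best walk score).
D2: not dominated (best rent).
D3: not dominated.
D4: not dominated (best commute).
D5: not dominated.
D6: dominated by D2 (rent 1898≤2872, walk score 67≥51, size 1492≥795, commute 44≤45).

D1, D2, D3, D4, D5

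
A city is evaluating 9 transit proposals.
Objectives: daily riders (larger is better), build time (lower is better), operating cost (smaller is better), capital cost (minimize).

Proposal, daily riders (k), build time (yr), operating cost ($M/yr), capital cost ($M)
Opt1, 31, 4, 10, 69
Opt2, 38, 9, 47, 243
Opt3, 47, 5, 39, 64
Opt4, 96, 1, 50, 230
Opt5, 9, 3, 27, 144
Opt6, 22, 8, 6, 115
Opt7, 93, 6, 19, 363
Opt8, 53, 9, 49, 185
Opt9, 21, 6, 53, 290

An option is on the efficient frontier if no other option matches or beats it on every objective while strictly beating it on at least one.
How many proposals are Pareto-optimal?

7

Opt1: not dominated.
Opt2: dominated by Opt3 (daily riders 47≥38, build time 5≤9, operating cost 39≤47, capital cost 64≤243).
Opt3: not dominated (best capital cost).
Opt4: not dominated (best daily riders).
Opt5: not dominated.
Opt6: not dominated (best operating cost).
Opt7: not dominated.
Opt8: not dominated.
Opt9: dominated by Opt1 (daily riders 31≥21, build time 4≤6, operating cost 10≤53, capital cost 69≤290).
Pareto-optimal: Opt1, Opt3, Opt4, Opt5, Opt6, Opt7, Opt8 → 7.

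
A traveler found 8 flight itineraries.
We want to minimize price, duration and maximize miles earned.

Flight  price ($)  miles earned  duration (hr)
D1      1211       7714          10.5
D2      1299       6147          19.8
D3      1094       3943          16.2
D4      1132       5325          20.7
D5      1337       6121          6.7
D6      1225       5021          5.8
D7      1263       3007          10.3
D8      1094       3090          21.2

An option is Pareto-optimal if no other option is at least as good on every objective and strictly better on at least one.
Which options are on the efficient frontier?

D1: not dominated (best miles earned).
D2: dominated by D1 (price 1211≤1299, miles earned 7714≥6147, duration 10.5≤19.8).
D3: not dominated.
D4: not dominated.
D5: not dominated.
D6: not dominated (best duration).
D7: dominated by D6 (price 1225≤1263, miles earned 5021≥3007, duration 5.8≤10.3).
D8: dominated by D3 (price 1094≤1094, miles earned 3943≥3090, duration 16.2≤21.2).

D1, D3, D4, D5, D6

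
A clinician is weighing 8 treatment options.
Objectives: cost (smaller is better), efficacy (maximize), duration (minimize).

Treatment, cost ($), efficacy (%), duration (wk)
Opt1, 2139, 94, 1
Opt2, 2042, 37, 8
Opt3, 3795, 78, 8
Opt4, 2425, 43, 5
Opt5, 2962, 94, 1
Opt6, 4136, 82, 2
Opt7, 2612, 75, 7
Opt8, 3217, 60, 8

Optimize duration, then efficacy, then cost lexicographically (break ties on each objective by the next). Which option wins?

First minimize duration: best is 1, kept {Opt1, Opt5}.
Then maximize efficacy: best is 94, kept {Opt1, Opt5}.
Then minimize cost: best is 2139, kept {Opt1}.

Opt1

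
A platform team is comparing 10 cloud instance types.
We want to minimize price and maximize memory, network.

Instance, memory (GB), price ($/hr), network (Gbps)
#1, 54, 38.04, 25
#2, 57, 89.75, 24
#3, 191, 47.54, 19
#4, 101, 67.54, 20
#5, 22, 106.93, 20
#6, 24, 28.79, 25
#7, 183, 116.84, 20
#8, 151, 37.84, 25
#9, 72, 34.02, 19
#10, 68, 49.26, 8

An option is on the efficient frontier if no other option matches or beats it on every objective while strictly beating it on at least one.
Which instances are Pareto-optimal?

#3, #6, #7, #8, #9

#1: dominated by #8 (memory 151≥54, price 37.84≤38.04, network 25≥25).
#2: dominated by #8 (memory 151≥57, price 37.84≤89.75, network 25≥24).
#3: not dominated (best memory).
#4: dominated by #8 (memory 151≥101, price 37.84≤67.54, network 25≥20).
#5: dominated by #1 (memory 54≥22, price 38.04≤106.93, network 25≥20).
#6: not dominated (best price).
#7: not dominated.
#8: not dominated.
#9: not dominated.
#10: dominated by #3 (memory 191≥68, price 47.54≤49.26, network 19≥8).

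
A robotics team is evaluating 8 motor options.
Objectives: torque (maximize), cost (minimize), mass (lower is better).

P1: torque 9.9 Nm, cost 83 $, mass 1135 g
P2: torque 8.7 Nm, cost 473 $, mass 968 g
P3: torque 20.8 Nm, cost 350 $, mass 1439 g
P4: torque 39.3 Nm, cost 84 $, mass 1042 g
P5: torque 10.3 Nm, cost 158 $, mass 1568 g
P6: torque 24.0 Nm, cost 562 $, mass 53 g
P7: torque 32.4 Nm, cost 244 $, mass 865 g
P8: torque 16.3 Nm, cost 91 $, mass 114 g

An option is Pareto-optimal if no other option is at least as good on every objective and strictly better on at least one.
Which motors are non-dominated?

P1, P4, P6, P7, P8

P1: not dominated (best cost).
P2: dominated by P7 (torque 32.4≥8.7, cost 244≤473, mass 865≤968).
P3: dominated by P4 (torque 39.3≥20.8, cost 84≤350, mass 1042≤1439).
P4: not dominated (best torque).
P5: dominated by P4 (torque 39.3≥10.3, cost 84≤158, mass 1042≤1568).
P6: not dominated (best mass).
P7: not dominated.
P8: not dominated.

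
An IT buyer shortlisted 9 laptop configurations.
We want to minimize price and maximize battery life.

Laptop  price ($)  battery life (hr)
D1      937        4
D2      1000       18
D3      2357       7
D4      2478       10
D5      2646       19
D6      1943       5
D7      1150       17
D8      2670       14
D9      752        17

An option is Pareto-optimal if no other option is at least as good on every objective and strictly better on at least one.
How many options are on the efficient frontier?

3

D1: dominated by D9 (price 752≤937, battery life 17≥4).
D2: not dominated.
D3: dominated by D2 (price 1000≤2357, battery life 18≥7).
D4: dominated by D2 (price 1000≤2478, battery life 18≥10).
D5: not dominated (best battery life).
D6: dominated by D2 (price 1000≤1943, battery life 18≥5).
D7: dominated by D2 (price 1000≤1150, battery life 18≥17).
D8: dominated by D2 (price 1000≤2670, battery life 18≥14).
D9: not dominated (best price).
Pareto-optimal: D2, D5, D9 → 3.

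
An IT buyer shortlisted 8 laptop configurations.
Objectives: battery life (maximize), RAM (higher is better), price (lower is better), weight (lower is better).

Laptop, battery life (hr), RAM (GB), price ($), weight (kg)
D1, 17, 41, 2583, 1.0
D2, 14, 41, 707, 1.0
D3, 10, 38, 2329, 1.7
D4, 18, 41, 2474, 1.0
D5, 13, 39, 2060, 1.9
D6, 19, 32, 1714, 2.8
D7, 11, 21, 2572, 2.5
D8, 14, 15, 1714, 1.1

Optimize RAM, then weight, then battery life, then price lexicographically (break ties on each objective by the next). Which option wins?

First maximize RAM: best is 41, kept {D1, D2, D4}.
Then minimize weight: best is 1.0, kept {D1, D2, D4}.
Then maximize battery life: best is 18, kept {D4}.

D4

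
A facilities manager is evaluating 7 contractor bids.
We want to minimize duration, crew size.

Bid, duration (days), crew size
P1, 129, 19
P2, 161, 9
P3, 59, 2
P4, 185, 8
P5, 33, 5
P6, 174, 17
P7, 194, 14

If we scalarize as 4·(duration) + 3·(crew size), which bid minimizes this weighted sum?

P1: 4·129 + 3·19 = 573
P2: 4·161 + 3·9 = 671
P3: 4·59 + 3·2 = 242
P4: 4·185 + 3·8 = 764
P5: 4·33 + 3·5 = 147
P6: 4·174 + 3·17 = 747
P7: 4·194 + 3·14 = 818
Lowest: P5 at 147.

P5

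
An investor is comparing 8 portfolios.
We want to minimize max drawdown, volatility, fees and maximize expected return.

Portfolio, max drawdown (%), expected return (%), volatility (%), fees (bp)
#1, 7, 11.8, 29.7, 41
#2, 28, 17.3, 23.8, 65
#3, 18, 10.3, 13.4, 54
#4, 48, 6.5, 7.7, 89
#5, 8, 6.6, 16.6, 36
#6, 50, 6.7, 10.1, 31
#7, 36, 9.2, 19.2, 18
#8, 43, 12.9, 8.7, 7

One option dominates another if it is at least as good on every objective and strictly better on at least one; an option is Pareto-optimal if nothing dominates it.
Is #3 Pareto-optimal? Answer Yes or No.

Yes

#1: worse on volatility (29.7 vs 13.4).
#2: worse on max drawdown (28 vs 18).
#4: worse on max drawdown (48 vs 18).
#5: worse on expected return (6.6 vs 10.3).
#6: worse on max drawdown (50 vs 18).
#7: worse on max drawdown (36 vs 18).
#8: worse on max drawdown (43 vs 18).
No option is at least as good as #3 on every objective and strictly better on one.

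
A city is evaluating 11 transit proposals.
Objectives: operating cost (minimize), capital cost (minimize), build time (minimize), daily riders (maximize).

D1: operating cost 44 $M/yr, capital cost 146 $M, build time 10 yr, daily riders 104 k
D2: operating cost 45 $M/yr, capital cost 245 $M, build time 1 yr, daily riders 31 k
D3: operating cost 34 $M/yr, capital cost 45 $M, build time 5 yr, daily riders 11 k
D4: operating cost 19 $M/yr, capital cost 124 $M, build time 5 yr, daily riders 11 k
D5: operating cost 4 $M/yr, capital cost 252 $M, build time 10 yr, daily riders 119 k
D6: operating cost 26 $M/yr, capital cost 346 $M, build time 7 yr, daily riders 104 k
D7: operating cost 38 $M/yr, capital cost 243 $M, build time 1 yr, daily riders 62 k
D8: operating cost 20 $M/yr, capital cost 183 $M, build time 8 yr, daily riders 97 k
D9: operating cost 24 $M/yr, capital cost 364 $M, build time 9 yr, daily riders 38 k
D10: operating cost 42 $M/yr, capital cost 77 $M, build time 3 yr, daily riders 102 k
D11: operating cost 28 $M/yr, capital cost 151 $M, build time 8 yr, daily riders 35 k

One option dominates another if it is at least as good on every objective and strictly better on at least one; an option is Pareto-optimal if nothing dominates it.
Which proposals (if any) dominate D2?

D7

D7: operating cost 38≤45, capital cost 243≤245, build time 1≤1, daily riders 62≥31 — dominates D2.
Others (D1, D3, D4, D5, D6, D8, D9, D10, D11) are each worse than D2 on at least one objective.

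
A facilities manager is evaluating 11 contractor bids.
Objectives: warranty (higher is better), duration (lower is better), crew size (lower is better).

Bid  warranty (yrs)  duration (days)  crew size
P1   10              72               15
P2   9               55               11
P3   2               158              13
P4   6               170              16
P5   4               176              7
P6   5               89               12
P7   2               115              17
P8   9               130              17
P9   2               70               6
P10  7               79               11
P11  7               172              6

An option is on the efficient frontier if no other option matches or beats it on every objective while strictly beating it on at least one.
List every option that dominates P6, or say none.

P2: warranty 9≥5, duration 55≤89, crew size 11≤12 — dominates P6.
P10: warranty 7≥5, duration 79≤89, crew size 11≤12 — dominates P6.
Others (P1, P3, P4, P5, P7, P8, P9, P11) are each worse than P6 on at least one objective.

P2, P10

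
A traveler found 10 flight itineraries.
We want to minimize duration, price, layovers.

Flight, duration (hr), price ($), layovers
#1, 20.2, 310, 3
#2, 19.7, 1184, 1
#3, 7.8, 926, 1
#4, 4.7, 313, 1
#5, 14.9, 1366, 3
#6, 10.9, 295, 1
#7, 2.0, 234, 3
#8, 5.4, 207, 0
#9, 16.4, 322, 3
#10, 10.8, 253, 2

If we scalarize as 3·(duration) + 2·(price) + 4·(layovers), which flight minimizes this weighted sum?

#8

#1: 3·20.2 + 2·310 + 4·3 = 692.6
#2: 3·19.7 + 2·1184 + 4·1 = 2431.1
#3: 3·7.8 + 2·926 + 4·1 = 1879.4
#4: 3·4.7 + 2·313 + 4·1 = 644.1
#5: 3·14.9 + 2·1366 + 4·3 = 2788.7
#6: 3·10.9 + 2·295 + 4·1 = 626.7
#7: 3·2.0 + 2·234 + 4·3 = 486.0
#8: 3·5.4 + 2·207 + 4·0 = 430.2
#9: 3·16.4 + 2·322 + 4·3 = 705.2
#10: 3·10.8 + 2·253 + 4·2 = 546.4
Lowest: #8 at 430.2.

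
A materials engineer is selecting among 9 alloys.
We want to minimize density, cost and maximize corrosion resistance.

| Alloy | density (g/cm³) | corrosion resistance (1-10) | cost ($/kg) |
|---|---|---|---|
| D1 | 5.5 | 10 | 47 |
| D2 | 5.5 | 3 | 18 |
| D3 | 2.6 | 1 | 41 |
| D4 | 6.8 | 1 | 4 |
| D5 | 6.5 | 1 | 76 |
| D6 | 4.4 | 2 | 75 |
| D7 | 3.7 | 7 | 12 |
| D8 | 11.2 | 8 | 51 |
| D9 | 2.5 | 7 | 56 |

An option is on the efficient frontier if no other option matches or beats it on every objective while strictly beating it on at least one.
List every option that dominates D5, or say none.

D1: density 5.5≤6.5, corrosion resistance 10≥1, cost 47≤76 — dominates D5.
D2: density 5.5≤6.5, corrosion resistance 3≥1, cost 18≤76 — dominates D5.
D3: density 2.6≤6.5, corrosion resistance 1≥1, cost 41≤76 — dominates D5.
D6: density 4.4≤6.5, corrosion resistance 2≥1, cost 75≤76 — dominates D5.
D7: density 3.7≤6.5, corrosion resistance 7≥1, cost 12≤76 — dominates D5.
D9: density 2.5≤6.5, corrosion resistance 7≥1, cost 56≤76 — dominates D5.
Others (D4, D8) are each worse than D5 on at least one objective.

D1, D2, D3, D6, D7, D9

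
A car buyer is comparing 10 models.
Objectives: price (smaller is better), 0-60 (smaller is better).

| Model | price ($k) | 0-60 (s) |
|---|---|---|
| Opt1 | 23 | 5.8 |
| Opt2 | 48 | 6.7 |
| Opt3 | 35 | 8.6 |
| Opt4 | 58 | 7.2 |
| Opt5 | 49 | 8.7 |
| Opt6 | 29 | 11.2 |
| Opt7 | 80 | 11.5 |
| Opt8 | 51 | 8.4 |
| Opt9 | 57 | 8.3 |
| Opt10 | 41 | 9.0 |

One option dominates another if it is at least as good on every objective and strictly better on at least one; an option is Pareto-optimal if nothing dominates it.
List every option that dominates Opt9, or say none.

Opt1, Opt2

Opt1: price 23≤57, 0-60 5.8≤8.3 — dominates Opt9.
Opt2: price 48≤57, 0-60 6.7≤8.3 — dominates Opt9.
Others (Opt3, Opt4, Opt5, Opt6, Opt7, Opt8, Opt10) are each worse than Opt9 on at least one objective.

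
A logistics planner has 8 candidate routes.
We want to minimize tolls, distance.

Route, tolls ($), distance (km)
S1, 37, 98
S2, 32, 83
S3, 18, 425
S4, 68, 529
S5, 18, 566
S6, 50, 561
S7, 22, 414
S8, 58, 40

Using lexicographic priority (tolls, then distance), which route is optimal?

S3

First minimize tolls: best is 18, kept {S3, S5}.
Then minimize distance: best is 425, kept {S3}.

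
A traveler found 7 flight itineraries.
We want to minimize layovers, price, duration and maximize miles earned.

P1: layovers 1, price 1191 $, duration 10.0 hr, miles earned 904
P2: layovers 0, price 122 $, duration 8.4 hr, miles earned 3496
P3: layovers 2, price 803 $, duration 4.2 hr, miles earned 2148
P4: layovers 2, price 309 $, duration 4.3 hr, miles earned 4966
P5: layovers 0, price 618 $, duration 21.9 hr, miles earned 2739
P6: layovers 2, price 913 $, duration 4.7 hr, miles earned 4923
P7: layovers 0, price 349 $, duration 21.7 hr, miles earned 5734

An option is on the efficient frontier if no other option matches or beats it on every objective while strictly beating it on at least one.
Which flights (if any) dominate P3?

P1: worse on price (1191 vs 803).
P2: worse on duration (8.4 vs 4.2).
P4: worse on duration (4.3 vs 4.2).
P5: worse on duration (21.9 vs 4.2).
P6: worse on price (913 vs 803).
P7: worse on duration (21.7 vs 4.2).
No option dominates P3.

none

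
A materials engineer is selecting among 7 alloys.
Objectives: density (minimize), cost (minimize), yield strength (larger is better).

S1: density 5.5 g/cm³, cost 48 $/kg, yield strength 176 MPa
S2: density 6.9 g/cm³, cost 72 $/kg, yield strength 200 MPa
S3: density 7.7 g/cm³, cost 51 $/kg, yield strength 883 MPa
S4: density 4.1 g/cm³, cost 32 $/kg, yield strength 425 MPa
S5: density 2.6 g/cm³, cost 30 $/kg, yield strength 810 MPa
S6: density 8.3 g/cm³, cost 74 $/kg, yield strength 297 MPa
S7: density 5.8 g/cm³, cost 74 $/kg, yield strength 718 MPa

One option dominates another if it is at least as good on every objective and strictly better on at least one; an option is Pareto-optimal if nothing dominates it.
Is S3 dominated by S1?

No

S1 vs S3: S1 is worse on yield strength (176 vs 883), so it does not dominate S3.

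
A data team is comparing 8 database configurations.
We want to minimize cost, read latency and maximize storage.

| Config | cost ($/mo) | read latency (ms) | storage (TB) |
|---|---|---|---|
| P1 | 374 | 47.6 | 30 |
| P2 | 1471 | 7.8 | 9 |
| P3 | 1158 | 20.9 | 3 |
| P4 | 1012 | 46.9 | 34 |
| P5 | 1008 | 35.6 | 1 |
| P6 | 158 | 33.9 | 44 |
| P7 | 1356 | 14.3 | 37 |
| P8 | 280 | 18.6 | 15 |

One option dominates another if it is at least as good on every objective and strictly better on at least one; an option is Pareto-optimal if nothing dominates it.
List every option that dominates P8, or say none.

P1: worse on cost (374 vs 280).
P2: worse on cost (1471 vs 280).
P3: worse on cost (1158 vs 280).
P4: worse on cost (1012 vs 280).
P5: worse on cost (1008 vs 280).
P6: worse on read latency (33.9 vs 18.6).
P7: worse on cost (1356 vs 280).
No option dominates P8.

none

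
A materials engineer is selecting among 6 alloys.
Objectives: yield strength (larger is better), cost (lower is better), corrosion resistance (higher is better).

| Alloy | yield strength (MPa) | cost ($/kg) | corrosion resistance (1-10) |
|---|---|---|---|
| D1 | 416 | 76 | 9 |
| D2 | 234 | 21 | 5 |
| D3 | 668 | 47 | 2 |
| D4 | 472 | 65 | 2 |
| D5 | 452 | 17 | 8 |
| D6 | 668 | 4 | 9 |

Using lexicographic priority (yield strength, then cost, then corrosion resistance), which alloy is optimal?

First maximize yield strength: best is 668, kept {D3, D6}.
Then minimize cost: best is 4, kept {D6}.

D6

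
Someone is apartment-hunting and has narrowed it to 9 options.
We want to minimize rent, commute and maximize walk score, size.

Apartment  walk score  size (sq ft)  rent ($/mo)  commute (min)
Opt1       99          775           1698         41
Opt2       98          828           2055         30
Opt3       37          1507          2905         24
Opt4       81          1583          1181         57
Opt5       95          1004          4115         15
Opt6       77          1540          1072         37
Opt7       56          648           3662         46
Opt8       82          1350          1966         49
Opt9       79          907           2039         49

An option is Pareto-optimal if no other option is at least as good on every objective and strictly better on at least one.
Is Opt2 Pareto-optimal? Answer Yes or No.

Yes

Opt1: worse on size (775 vs 828).
Opt3: worse on walk score (37 vs 98).
Opt4: worse on walk score (81 vs 98).
Opt5: worse on walk score (95 vs 98).
Opt6: worse on walk score (77 vs 98).
Opt7: worse on walk score (56 vs 98).
Opt8: worse on walk score (82 vs 98).
Opt9: worse on walk score (79 vs 98).
No option is at least as good as Opt2 on every objective and strictly better on one.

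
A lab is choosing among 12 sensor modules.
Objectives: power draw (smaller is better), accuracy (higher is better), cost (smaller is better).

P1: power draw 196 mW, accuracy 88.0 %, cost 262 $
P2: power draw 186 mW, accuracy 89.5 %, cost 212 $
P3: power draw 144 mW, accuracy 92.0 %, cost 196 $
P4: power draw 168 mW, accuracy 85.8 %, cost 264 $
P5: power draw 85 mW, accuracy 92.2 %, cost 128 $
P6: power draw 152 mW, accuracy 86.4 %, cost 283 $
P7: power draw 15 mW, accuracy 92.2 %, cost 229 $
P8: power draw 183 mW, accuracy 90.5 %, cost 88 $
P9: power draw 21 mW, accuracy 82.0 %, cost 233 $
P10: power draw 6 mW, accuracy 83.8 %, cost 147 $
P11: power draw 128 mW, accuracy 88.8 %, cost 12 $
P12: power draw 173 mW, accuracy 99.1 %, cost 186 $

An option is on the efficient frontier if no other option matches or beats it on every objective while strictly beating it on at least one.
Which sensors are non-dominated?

P1: dominated by P2 (power draw 186≤196, accuracy 89.5≥88.0, cost 212≤262).
P2: dominated by P3 (power draw 144≤186, accuracy 92.0≥89.5, cost 196≤212).
P3: dominated by P5 (power draw 85≤144, accuracy 92.2≥92.0, cost 128≤196).
P4: dominated by P3 (power draw 144≤168, accuracy 92.0≥85.8, cost 196≤264).
P5: not dominated.
P6: dominated by P3 (power draw 144≤152, accuracy 92.0≥86.4, cost 196≤283).
P7: not dominated.
P8: not dominated.
P9: dominated by P7 (power draw 15≤21, accuracy 92.2≥82.0, cost 229≤233).
P10: not dominated (best power draw).
P11: not dominated (best cost).
P12: not dominated (best accuracy).

P5, P7, P8, P10, P11, P12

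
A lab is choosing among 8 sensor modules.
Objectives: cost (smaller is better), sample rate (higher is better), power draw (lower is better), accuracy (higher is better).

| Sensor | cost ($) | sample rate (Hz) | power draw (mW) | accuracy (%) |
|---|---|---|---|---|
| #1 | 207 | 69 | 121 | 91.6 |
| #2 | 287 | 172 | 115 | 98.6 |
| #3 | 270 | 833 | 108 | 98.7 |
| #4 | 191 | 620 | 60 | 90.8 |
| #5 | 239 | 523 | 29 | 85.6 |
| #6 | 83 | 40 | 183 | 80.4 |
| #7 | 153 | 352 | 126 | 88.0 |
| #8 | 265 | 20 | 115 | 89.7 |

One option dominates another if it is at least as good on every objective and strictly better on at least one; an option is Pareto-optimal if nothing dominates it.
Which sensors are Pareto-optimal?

#1, #3, #4, #5, #6, #7

#1: not dominated.
#2: dominated by #3 (cost 270≤287, sample rate 833≥172, power draw 108≤115, accuracy 98.7≥98.6).
#3: not dominated (best sample rate).
#4: not dominated.
#5: not dominated (best power draw).
#6: not dominated (best cost).
#7: not dominated.
#8: dominated by #4 (cost 191≤265, sample rate 620≥20, power draw 60≤115, accuracy 90.8≥89.7).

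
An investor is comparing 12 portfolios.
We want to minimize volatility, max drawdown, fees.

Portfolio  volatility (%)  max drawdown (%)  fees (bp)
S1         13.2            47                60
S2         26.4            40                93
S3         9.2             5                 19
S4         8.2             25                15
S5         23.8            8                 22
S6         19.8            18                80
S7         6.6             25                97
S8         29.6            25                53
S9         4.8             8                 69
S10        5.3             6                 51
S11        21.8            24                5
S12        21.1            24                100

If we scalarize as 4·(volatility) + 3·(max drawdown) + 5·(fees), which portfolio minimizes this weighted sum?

S3

S1: 4·13.2 + 3·47 + 5·60 = 493.8
S2: 4·26.4 + 3·40 + 5·93 = 690.6
S3: 4·9.2 + 3·5 + 5·19 = 146.8
S4: 4·8.2 + 3·25 + 5·15 = 182.8
S5: 4·23.8 + 3·8 + 5·22 = 229.2
S6: 4·19.8 + 3·18 + 5·80 = 533.2
S7: 4·6.6 + 3·25 + 5·97 = 586.4
S8: 4·29.6 + 3·25 + 5·53 = 458.4
S9: 4·4.8 + 3·8 + 5·69 = 388.2
S10: 4·5.3 + 3·6 + 5·51 = 294.2
S11: 4·21.8 + 3·24 + 5·5 = 184.2
S12: 4·21.1 + 3·24 + 5·100 = 656.4
Lowest: S3 at 146.8.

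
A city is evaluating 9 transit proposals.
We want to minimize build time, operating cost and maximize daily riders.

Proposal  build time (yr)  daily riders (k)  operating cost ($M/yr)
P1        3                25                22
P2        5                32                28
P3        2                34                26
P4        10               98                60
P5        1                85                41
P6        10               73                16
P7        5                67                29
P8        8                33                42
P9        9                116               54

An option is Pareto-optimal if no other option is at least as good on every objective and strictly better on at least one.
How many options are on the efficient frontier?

6

P1: not dominated.
P2: dominated by P3 (build time 2≤5, daily riders 34≥32, operating cost 26≤28).
P3: not dominated.
P4: dominated by P9 (build time 9≤10, daily riders 116≥98, operating cost 54≤60).
P5: not dominated (best build time).
P6: not dominated (best operating cost).
P7: not dominated.
P8: dominated by P3 (build time 2≤8, daily riders 34≥33, operating cost 26≤42).
P9: not dominated (best daily riders).
Pareto-optimal: P1, P3, P5, P6, P7, P9 → 6.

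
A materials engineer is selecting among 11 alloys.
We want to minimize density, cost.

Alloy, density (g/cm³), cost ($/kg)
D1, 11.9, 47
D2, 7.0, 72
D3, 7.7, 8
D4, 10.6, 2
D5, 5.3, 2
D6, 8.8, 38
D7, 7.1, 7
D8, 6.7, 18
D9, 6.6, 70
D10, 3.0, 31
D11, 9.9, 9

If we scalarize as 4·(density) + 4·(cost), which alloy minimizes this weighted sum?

D5

D1: 4·11.9 + 4·47 = 235.6
D2: 4·7.0 + 4·72 = 316.0
D3: 4·7.7 + 4·8 = 62.8
D4: 4·10.6 + 4·2 = 50.4
D5: 4·5.3 + 4·2 = 29.2
D6: 4·8.8 + 4·38 = 187.2
D7: 4·7.1 + 4·7 = 56.4
D8: 4·6.7 + 4·18 = 98.8
D9: 4·6.6 + 4·70 = 306.4
D10: 4·3.0 + 4·31 = 136.0
D11: 4·9.9 + 4·9 = 75.6
Lowest: D5 at 29.2.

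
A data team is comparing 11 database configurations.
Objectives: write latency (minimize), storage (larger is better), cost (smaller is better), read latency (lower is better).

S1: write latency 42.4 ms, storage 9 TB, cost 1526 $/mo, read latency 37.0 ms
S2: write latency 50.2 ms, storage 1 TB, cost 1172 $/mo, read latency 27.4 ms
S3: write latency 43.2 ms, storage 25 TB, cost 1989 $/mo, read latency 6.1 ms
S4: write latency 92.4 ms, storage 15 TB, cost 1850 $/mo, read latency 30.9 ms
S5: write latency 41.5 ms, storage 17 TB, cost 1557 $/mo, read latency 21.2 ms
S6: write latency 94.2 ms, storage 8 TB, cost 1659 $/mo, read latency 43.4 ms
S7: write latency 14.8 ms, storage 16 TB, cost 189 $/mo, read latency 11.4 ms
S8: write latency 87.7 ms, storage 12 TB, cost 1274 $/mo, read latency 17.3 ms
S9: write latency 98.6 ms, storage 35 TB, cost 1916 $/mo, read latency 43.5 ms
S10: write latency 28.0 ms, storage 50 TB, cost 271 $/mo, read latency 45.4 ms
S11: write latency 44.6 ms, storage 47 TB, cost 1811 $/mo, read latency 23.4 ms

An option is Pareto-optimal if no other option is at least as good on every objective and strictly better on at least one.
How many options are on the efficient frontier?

5

S1: dominated by S7 (write latency 14.8≤42.4, storage 16≥9, cost 189≤1526, read latency 11.4≤37.0).
S2: dominated by S7 (write latency 14.8≤50.2, storage 16≥1, cost 189≤1172, read latency 11.4≤27.4).
S3: not dominated (best read latency).
S4: dominated by S5 (write latency 41.5≤92.4, storage 17≥15, cost 1557≤1850, read latency 21.2≤30.9).
S5: not dominated.
S6: dominated by S1 (write latency 42.4≤94.2, storage 9≥8, cost 1526≤1659, read latency 37.0≤43.4).
S7: not dominated (best write latency).
S8: dominated by S7 (write latency 14.8≤87.7, storage 16≥12, cost 189≤1274, read latency 11.4≤17.3).
S9: dominated by S11 (write latency 44.6≤98.6, storage 47≥35, cost 1811≤1916, read latency 23.4≤43.5).
S10: not dominated (best storage).
S11: not dominated.
Pareto-optimal: S3, S5, S7, S10, S11 → 5.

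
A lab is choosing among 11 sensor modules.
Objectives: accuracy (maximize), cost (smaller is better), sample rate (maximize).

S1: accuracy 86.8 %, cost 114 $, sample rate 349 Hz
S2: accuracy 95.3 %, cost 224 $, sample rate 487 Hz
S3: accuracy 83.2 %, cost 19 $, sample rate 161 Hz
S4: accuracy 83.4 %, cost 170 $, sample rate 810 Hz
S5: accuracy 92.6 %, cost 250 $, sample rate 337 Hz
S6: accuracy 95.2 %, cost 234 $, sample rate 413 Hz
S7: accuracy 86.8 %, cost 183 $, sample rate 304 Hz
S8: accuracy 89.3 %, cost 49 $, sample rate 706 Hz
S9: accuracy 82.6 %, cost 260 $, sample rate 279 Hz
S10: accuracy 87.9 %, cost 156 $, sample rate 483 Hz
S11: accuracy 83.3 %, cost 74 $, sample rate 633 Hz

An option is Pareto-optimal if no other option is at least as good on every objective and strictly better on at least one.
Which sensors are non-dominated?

S2, S3, S4, S8

S1: dominated by S8 (accuracy 89.3≥86.8, cost 49≤114, sample rate 706≥349).
S2: not dominated (best accuracy).
S3: not dominated (best cost).
S4: not dominated (best sample rate).
S5: dominated by S2 (accuracy 95.3≥92.6, cost 224≤250, sample rate 487≥337).
S6: dominated by S2 (accuracy 95.3≥95.2, cost 224≤234, sample rate 487≥413).
S7: dominated by S1 (accuracy 86.8≥86.8, cost 114≤183, sample rate 349≥304).
S8: not dominated.
S9: dominated by S1 (accuracy 86.8≥82.6, cost 114≤260, sample rate 349≥279).
S10: dominated by S8 (accuracy 89.3≥87.9, cost 49≤156, sample rate 706≥483).
S11: dominated by S8 (accuracy 89.3≥83.3, cost 49≤74, sample rate 706≥633).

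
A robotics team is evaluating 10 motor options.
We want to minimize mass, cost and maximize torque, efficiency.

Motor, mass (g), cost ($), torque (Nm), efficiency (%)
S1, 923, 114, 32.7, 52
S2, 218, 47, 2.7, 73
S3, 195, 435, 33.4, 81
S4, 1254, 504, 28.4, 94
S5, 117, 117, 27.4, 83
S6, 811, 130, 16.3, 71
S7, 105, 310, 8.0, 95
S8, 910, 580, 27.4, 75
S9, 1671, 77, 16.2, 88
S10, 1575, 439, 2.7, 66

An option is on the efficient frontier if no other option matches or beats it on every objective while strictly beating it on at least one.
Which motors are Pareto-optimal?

S1: not dominated.
S2: not dominated (best cost).
S3: not dominated (best torque).
S4: not dominated.
S5: not dominated.
S6: dominated by S5 (mass 117≤811, cost 117≤130, torque 27.4≥16.3, efficiency 83≥71).
S7: not dominated (best mass).
S8: dominated by S3 (mass 195≤910, cost 435≤580, torque 33.4≥27.4, efficiency 81≥75).
S9: not dominated.
S10: dominated by S2 (mass 218≤1575, cost 47≤439, torque 2.7≥2.7, efficiency 73≥66).

S1, S2, S3, S4, S5, S7, S9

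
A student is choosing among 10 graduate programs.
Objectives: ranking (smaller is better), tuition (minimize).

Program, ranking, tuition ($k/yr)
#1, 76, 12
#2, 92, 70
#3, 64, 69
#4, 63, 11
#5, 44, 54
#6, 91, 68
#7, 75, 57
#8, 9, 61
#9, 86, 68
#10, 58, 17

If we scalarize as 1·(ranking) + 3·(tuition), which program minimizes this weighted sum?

#1: 1·76 + 3·12 = 112
#2: 1·92 + 3·70 = 302
#3: 1·64 + 3·69 = 271
#4: 1·63 + 3·11 = 96
#5: 1·44 + 3·54 = 206
#6: 1·91 + 3·68 = 295
#7: 1·75 + 3·57 = 246
#8: 1·9 + 3·61 = 192
#9: 1·86 + 3·68 = 290
#10: 1·58 + 3·17 = 109
Lowest: #4 at 96.

#4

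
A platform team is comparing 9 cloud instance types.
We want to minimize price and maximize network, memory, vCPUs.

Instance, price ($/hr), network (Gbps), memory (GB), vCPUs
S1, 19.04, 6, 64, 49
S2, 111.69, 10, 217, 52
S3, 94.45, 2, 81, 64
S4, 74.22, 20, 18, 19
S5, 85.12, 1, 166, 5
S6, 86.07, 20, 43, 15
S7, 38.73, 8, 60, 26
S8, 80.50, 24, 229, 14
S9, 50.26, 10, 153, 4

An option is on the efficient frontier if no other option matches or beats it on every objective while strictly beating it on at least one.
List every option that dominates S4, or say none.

S1: worse on network (6 vs 20).
S2: worse on price (111.69 vs 74.22).
S3: worse on price (94.45 vs 74.22).
S5: worse on price (85.12 vs 74.22).
S6: worse on price (86.07 vs 74.22).
S7: worse on network (8 vs 20).
S8: worse on price (80.50 vs 74.22).
S9: worse on network (10 vs 20).
No option dominates S4.

none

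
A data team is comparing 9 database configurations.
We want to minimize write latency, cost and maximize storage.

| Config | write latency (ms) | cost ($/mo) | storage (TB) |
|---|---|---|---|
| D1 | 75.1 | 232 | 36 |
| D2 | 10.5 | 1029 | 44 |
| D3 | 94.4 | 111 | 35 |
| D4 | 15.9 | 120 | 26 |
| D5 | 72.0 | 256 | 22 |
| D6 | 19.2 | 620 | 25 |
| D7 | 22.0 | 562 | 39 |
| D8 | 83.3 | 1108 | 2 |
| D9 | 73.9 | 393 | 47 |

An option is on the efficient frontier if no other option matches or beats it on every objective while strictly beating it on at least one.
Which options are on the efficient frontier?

D1, D2, D3, D4, D7, D9

D1: not dominated.
D2: not dominated (best write latency).
D3: not dominated (best cost).
D4: not dominated.
D5: dominated by D4 (write latency 15.9≤72.0, cost 120≤256, storage 26≥22).
D6: dominated by D4 (write latency 15.9≤19.2, cost 120≤620, storage 26≥25).
D7: not dominated.
D8: dominated by D1 (write latency 75.1≤83.3, cost 232≤1108, storage 36≥2).
D9: not dominated (best storage).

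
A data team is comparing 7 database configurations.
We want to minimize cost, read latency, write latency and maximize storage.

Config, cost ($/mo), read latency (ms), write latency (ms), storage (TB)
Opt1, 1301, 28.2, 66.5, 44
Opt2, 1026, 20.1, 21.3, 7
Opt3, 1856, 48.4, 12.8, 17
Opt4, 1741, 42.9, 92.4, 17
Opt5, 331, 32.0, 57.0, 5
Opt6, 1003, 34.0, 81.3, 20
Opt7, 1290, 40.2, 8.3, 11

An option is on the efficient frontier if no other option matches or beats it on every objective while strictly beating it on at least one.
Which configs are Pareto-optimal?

Opt1: not dominated (best storage).
Opt2: not dominated (best read latency).
Opt3: not dominated.
Opt4: dominated by Opt1 (cost 1301≤1741, read latency 28.2≤42.9, write latency 66.5≤92.4, storage 44≥17).
Opt5: not dominated (best cost).
Opt6: not dominated.
Opt7: not dominated (best write latency).

Opt1, Opt2, Opt3, Opt5, Opt6, Opt7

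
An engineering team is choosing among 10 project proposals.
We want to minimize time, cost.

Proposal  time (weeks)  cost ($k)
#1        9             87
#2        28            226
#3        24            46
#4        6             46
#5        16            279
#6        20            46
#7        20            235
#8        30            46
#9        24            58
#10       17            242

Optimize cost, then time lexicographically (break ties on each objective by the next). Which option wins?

#4

First minimize cost: best is 46, kept {#3, #4, #6, #8}.
Then minimize time: best is 6, kept {#4}.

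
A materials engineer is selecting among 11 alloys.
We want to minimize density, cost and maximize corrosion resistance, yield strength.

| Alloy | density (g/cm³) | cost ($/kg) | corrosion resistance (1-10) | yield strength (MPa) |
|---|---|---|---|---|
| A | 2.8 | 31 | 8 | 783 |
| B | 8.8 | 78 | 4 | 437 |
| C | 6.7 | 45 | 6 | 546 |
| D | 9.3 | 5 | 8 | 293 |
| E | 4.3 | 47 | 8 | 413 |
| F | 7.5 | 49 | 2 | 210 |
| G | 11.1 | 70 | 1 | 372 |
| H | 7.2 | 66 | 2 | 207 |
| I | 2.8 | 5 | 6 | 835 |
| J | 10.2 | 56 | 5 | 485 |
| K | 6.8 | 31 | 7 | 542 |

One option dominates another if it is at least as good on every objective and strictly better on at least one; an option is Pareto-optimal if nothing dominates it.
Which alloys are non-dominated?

A, D, I

A: not dominated.
B: dominated by A (density 2.8≤8.8, cost 31≤78, corrosion resistance 8≥4, yield strength 783≥437).
C: dominated by A (density 2.8≤6.7, cost 31≤45, corrosion resistance 8≥6, yield strength 783≥546).
D: not dominated.
E: dominated by A (density 2.8≤4.3, cost 31≤47, corrosion resistance 8≥8, yield strength 783≥413).
F: dominated by A (density 2.8≤7.5, cost 31≤49, corrosion resistance 8≥2, yield strength 783≥210).
G: dominated by A (density 2.8≤11.1, cost 31≤70, corrosion resistance 8≥1, yield strength 783≥372).
H: dominated by A (density 2.8≤7.2, cost 31≤66, corrosion resistance 8≥2, yield strength 783≥207).
I: not dominated (best yield strength).
J: dominated by A (density 2.8≤10.2, cost 31≤56, corrosion resistance 8≥5, yield strength 783≥485).
K: dominated by A (density 2.8≤6.8, cost 31≤31, corrosion resistance 8≥7, yield strength 783≥542).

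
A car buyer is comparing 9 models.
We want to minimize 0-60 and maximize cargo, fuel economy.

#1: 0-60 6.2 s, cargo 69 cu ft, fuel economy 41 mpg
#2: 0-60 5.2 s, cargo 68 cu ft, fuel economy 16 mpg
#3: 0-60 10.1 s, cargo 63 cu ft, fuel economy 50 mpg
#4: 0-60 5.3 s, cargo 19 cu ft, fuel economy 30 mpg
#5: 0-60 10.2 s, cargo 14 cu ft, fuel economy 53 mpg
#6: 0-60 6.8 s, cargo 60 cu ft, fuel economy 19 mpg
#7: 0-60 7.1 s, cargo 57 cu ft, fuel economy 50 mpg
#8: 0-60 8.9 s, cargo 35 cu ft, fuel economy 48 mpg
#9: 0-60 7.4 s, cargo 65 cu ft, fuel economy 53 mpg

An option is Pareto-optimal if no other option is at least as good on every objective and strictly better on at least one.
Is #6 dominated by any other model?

#1 vs #6: 0-60 6.2≤6.8, cargo 69≥60, fuel economy 41≥19 — #1 is at least as good on every objective and strictly better on at least one, so #1 dominates #6.

Yes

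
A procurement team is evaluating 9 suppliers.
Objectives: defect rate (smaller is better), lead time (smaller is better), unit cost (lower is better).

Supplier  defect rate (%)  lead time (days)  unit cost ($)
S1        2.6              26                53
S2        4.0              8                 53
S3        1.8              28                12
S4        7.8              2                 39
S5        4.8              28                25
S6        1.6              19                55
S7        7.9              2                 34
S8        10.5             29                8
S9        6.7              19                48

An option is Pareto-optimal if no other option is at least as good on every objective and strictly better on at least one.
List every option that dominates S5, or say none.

S3

S3: defect rate 1.8≤4.8, lead time 28≤28, unit cost 12≤25 — dominates S5.
Others (S1, S2, S4, S6, S7, S8, S9) are each worse than S5 on at least one objective.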